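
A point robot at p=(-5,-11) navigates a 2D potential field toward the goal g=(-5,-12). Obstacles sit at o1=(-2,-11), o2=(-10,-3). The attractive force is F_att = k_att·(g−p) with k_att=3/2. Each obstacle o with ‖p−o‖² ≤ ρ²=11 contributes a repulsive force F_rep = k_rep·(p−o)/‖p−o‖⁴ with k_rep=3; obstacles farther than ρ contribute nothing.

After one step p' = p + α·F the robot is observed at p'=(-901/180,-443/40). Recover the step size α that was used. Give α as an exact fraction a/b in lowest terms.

F_att = 3/2·(g−p) = 3/2·(0,-1) = (0.0000,-1.5000)
o1: d²=9 ≤ ρ²=11; F_rep = 3·(-3,0)/9² = (-0.1111,0.0000)
o2: d²=89 > ρ²=11 → inactive
F = F_att + ΣF_rep = (-0.1111,-1.5000)
Δp = p'−p = (-0.0056,-0.0750); α = Δx/Fx = (-1/180) / (-1/9) = 1/20
check: Δy/Fy = (-3/40) / (-3/2) = 1/20 ✓

α = 1/20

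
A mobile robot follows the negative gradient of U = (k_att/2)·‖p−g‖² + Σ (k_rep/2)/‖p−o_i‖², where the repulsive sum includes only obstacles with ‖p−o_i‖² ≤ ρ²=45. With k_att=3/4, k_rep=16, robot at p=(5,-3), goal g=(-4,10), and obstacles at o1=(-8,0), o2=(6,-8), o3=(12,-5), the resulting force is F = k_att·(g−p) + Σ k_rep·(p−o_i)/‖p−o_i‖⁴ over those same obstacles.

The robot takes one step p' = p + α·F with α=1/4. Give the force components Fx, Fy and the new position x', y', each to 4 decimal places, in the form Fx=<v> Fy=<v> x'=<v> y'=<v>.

Fx=-6.7737 Fy=9.8683 x'=3.3066 y'=-0.5329

F_att = 3/4·(g−p) = 3/4·(-9,13) = (-6.7500,9.7500)
o1: d²=178 > ρ²=45 → inactive
o2: d²=26 ≤ ρ²=45; F_rep = 16·(-1,5)/26² = (-0.0237,0.1183)
o3: d²=53 > ρ²=45 → inactive
F = F_att + ΣF_rep = (-6.7737,9.8683)
p' = p + 1/4·F = (3.3066,-0.5329)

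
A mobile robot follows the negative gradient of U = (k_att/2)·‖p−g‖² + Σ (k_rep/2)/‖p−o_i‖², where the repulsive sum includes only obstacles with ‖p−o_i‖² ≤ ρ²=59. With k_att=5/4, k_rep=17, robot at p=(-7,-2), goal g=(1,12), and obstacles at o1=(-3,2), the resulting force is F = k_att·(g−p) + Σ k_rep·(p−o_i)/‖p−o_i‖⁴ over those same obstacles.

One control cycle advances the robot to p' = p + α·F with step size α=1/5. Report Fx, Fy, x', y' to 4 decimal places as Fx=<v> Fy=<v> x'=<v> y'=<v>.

F_att = 5/4·(g−p) = 5/4·(8,14) = (10.0000,17.5000)
o1: d²=32 ≤ ρ²=59; F_rep = 17·(-4,-4)/32² = (-0.0664,-0.0664)
F = F_att + ΣF_rep = (9.9336,17.4336)
p' = p + 1/5·F = (-5.0133,1.4867)

Fx=9.9336 Fy=17.4336 x'=-5.0133 y'=1.4867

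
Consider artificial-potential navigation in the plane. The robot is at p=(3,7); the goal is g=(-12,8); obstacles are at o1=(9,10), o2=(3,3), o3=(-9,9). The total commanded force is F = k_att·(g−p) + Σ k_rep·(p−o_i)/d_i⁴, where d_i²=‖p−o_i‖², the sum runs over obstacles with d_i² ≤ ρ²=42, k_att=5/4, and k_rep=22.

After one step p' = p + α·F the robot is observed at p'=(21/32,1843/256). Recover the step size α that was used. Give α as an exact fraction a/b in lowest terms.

α = 1/8

F_att = 5/4·(g−p) = 5/4·(-15,1) = (-18.7500,1.2500)
o1: d²=45 > ρ²=42 → inactive
o2: d²=16 ≤ ρ²=42; F_rep = 22·(0,4)/16² = (0.0000,0.3438)
o3: d²=148 > ρ²=42 → inactive
F = F_att + ΣF_rep = (-18.7500,1.5938)
Δp = p'−p = (-2.3438,0.1992); α = Δx/Fx = (-75/32) / (-75/4) = 1/8
check: Δy/Fy = (51/256) / (51/32) = 1/8 ✓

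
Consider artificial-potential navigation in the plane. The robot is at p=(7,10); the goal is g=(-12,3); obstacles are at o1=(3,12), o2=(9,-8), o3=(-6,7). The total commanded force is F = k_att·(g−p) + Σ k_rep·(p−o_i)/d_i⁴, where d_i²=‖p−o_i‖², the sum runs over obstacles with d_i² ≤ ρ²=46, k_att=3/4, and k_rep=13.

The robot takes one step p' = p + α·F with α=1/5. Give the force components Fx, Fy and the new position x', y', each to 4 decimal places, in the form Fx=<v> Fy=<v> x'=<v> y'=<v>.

F_att = 3/4·(g−p) = 3/4·(-19,-7) = (-14.2500,-5.2500)
o1: d²=20 ≤ ρ²=46; F_rep = 13·(4,-2)/20² = (0.1300,-0.0650)
o2: d²=328 > ρ²=46 → inactive
o3: d²=178 > ρ²=46 → inactive
F = F_att + ΣF_rep = (-14.1200,-5.3150)
p' = p + 1/5·F = (4.1760,8.9370)

Fx=-14.1200 Fy=-5.3150 x'=4.1760 y'=8.9370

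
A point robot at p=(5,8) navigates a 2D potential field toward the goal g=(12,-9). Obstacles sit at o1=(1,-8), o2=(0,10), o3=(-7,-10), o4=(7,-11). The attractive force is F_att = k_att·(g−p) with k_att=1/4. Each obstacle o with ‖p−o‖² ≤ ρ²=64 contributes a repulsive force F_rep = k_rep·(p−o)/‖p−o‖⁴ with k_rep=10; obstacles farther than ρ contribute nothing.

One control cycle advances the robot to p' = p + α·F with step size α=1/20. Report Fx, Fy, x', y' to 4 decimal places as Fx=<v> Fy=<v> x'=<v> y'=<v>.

Fx=1.8095 Fy=-4.2738 x'=5.0905 y'=7.7863

F_att = 1/4·(g−p) = 1/4·(7,-17) = (1.7500,-4.2500)
o1: d²=272 > ρ²=64 → inactive
o2: d²=29 ≤ ρ²=64; F_rep = 10·(5,-2)/29² = (0.0595,-0.0238)
o3: d²=468 > ρ²=64 → inactive
o4: d²=365 > ρ²=64 → inactive
F = F_att + ΣF_rep = (1.8095,-4.2738)
p' = p + 1/20·F = (5.0905,7.7863)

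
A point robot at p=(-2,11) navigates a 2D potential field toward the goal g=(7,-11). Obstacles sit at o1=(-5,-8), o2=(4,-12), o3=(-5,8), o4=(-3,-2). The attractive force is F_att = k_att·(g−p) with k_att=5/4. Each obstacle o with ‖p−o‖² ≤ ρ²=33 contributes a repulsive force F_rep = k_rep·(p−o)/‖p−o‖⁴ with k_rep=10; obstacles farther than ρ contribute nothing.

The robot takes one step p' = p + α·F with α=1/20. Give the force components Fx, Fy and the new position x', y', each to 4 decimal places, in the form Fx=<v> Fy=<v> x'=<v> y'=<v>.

Fx=11.3426 Fy=-27.4074 x'=-1.4329 y'=9.6296

F_att = 5/4·(g−p) = 5/4·(9,-22) = (11.2500,-27.5000)
o1: d²=370 > ρ²=33 → inactive
o2: d²=565 > ρ²=33 → inactive
o3: d²=18 ≤ ρ²=33; F_rep = 10·(3,3)/18² = (0.0926,0.0926)
o4: d²=170 > ρ²=33 → inactive
F = F_att + ΣF_rep = (11.3426,-27.4074)
p' = p + 1/20·F = (-1.4329,9.6296)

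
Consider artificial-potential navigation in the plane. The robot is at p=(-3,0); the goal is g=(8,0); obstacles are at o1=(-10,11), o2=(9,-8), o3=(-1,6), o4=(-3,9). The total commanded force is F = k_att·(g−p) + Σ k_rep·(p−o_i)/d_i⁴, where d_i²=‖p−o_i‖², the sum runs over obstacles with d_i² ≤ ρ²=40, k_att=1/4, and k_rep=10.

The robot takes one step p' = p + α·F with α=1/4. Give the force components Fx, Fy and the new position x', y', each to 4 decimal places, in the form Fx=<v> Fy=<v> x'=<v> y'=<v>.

F_att = 1/4·(g−p) = 1/4·(11,0) = (2.7500,0.0000)
o1: d²=170 > ρ²=40 → inactive
o2: d²=208 > ρ²=40 → inactive
o3: d²=40 ≤ ρ²=40; F_rep = 10·(-2,-6)/40² = (-0.0125,-0.0375)
o4: d²=81 > ρ²=40 → inactive
F = F_att + ΣF_rep = (2.7375,-0.0375)
p' = p + 1/4·F = (-2.3156,-0.0094)

Fx=2.7375 Fy=-0.0375 x'=-2.3156 y'=-0.0094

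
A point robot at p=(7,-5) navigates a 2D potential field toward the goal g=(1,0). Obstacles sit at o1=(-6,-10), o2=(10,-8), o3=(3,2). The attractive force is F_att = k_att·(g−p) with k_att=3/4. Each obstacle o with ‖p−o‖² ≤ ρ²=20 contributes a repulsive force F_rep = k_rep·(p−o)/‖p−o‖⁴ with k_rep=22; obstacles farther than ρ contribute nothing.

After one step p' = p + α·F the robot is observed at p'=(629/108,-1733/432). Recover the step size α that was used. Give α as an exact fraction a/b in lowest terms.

F_att = 3/4·(g−p) = 3/4·(-6,5) = (-4.5000,3.7500)
o1: d²=194 > ρ²=20 → inactive
o2: d²=18 ≤ ρ²=20; F_rep = 22·(-3,3)/18² = (-0.2037,0.2037)
o3: d²=65 > ρ²=20 → inactive
F = F_att + ΣF_rep = (-4.7037,3.9537)
Δp = p'−p = (-1.1759,0.9884); α = Δx/Fx = (-127/108) / (-127/27) = 1/4
check: Δy/Fy = (427/432) / (427/108) = 1/4 ✓

α = 1/4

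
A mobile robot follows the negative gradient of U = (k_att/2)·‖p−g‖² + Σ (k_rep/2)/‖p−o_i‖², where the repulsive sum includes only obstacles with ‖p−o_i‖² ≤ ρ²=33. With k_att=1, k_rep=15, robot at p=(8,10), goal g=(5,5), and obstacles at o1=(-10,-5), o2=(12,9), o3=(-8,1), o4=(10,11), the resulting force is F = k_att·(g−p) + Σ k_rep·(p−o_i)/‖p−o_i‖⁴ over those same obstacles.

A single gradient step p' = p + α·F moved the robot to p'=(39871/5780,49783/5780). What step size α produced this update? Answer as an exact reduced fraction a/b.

α = 1/4

F_att = 1·(g−p) = 1·(-3,-5) = (-3.0000,-5.0000)
o1: d²=549 > ρ²=33 → inactive
o2: d²=17 ≤ ρ²=33; F_rep = 15·(-4,1)/17² = (-0.2076,0.0519)
o3: d²=337 > ρ²=33 → inactive
o4: d²=5 ≤ ρ²=33; F_rep = 15·(-2,-1)/5² = (-1.2000,-0.6000)
F = F_att + ΣF_rep = (-4.4076,-5.5481)
Δp = p'−p = (-1.1019,-1.3870); α = Δx/Fx = (-6369/5780) / (-6369/1445) = 1/4
check: Δy/Fy = (-8017/5780) / (-8017/1445) = 1/4 ✓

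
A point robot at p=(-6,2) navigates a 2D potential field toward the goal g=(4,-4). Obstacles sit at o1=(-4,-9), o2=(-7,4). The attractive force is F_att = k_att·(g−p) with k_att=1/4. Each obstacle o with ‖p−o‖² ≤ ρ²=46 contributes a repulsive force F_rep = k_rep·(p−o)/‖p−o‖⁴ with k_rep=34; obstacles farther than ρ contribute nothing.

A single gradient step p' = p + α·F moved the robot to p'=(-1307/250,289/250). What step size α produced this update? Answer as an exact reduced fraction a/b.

F_att = 1/4·(g−p) = 1/4·(10,-6) = (2.5000,-1.5000)
o1: d²=125 > ρ²=46 → inactive
o2: d²=5 ≤ ρ²=46; F_rep = 34·(1,-2)/5² = (1.3600,-2.7200)
F = F_att + ΣF_rep = (3.8600,-4.2200)
Δp = p'−p = (0.7720,-0.8440); α = Δx/Fx = (193/250) / (193/50) = 1/5
check: Δy/Fy = (-211/250) / (-211/50) = 1/5 ✓

α = 1/5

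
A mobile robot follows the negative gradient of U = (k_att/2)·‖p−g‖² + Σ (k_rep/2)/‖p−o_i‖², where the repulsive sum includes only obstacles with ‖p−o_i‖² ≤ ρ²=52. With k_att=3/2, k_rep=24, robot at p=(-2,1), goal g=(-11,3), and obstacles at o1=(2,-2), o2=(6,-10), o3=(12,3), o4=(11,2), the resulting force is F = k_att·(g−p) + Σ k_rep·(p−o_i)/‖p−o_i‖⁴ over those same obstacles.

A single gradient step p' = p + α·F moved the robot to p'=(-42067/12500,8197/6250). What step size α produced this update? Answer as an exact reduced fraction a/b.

F_att = 3/2·(g−p) = 3/2·(-9,2) = (-13.5000,3.0000)
o1: d²=25 ≤ ρ²=52; F_rep = 24·(-4,3)/25² = (-0.1536,0.1152)
o2: d²=185 > ρ²=52 → inactive
o3: d²=200 > ρ²=52 → inactive
o4: d²=170 > ρ²=52 → inactive
F = F_att + ΣF_rep = (-13.6536,3.1152)
Δp = p'−p = (-1.3654,0.3115); α = Δx/Fx = (-17067/12500) / (-17067/1250) = 1/10
check: Δy/Fy = (1947/6250) / (1947/625) = 1/10 ✓

α = 1/10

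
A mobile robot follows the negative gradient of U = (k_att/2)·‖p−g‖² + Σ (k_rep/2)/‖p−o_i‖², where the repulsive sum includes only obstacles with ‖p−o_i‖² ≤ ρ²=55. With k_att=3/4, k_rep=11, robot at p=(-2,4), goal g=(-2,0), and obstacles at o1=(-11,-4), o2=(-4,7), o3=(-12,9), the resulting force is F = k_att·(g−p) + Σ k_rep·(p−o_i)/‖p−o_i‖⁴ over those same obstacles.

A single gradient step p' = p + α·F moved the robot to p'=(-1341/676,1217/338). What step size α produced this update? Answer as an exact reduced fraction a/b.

F_att = 3/4·(g−p) = 3/4·(0,-4) = (0.0000,-3.0000)
o1: d²=145 > ρ²=55 → inactive
o2: d²=13 ≤ ρ²=55; F_rep = 11·(2,-3)/13² = (0.1302,-0.1953)
o3: d²=125 > ρ²=55 → inactive
F = F_att + ΣF_rep = (0.1302,-3.1953)
Δp = p'−p = (0.0163,-0.3994); α = Δx/Fx = (11/676) / (22/169) = 1/8
check: Δy/Fy = (-135/338) / (-540/169) = 1/8 ✓

α = 1/8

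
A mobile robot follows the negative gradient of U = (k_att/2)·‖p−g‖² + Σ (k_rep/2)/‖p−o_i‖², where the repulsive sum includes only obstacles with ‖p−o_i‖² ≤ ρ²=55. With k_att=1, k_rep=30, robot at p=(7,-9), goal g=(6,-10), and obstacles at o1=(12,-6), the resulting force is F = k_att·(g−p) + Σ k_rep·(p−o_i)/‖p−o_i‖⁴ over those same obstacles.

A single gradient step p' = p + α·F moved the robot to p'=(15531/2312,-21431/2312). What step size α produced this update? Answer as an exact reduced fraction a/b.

F_att = 1·(g−p) = 1·(-1,-1) = (-1.0000,-1.0000)
o1: d²=34 ≤ ρ²=55; F_rep = 30·(-5,-3)/34² = (-0.1298,-0.0779)
F = F_att + ΣF_rep = (-1.1298,-1.0779)
Δp = p'−p = (-0.2824,-0.2695); α = Δx/Fx = (-653/2312) / (-653/578) = 1/4
check: Δy/Fy = (-623/2312) / (-623/578) = 1/4 ✓

α = 1/4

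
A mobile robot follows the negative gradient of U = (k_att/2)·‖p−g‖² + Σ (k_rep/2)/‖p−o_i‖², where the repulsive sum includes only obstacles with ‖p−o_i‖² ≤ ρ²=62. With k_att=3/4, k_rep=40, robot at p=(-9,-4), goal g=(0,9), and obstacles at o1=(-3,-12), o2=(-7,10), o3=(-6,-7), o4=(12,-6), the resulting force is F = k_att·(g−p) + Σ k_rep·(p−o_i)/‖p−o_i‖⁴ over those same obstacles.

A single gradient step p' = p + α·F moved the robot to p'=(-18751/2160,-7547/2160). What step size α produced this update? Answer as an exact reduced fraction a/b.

α = 1/20

F_att = 3/4·(g−p) = 3/4·(9,13) = (6.7500,9.7500)
o1: d²=100 > ρ²=62 → inactive
o2: d²=200 > ρ²=62 → inactive
o3: d²=18 ≤ ρ²=62; F_rep = 40·(-3,3)/18² = (-0.3704,0.3704)
o4: d²=445 > ρ²=62 → inactive
F = F_att + ΣF_rep = (6.3796,10.1204)
Δp = p'−p = (0.3190,0.5060); α = Δx/Fx = (689/2160) / (689/108) = 1/20
check: Δy/Fy = (1093/2160) / (1093/108) = 1/20 ✓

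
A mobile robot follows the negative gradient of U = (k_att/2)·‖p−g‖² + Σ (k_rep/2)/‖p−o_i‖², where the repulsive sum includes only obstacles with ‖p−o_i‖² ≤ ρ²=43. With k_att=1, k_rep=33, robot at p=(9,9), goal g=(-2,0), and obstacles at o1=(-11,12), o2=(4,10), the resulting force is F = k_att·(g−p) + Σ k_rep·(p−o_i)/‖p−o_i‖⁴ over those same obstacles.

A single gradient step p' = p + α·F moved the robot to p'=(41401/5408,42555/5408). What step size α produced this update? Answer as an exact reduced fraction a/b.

F_att = 1·(g−p) = 1·(-11,-9) = (-11.0000,-9.0000)
o1: d²=409 > ρ²=43 → inactive
o2: d²=26 ≤ ρ²=43; F_rep = 33·(5,-1)/26² = (0.2441,-0.0488)
F = F_att + ΣF_rep = (-10.7559,-9.0488)
Δp = p'−p = (-1.3445,-1.1311); α = Δx/Fx = (-7271/5408) / (-7271/676) = 1/8
check: Δy/Fy = (-6117/5408) / (-6117/676) = 1/8 ✓

α = 1/8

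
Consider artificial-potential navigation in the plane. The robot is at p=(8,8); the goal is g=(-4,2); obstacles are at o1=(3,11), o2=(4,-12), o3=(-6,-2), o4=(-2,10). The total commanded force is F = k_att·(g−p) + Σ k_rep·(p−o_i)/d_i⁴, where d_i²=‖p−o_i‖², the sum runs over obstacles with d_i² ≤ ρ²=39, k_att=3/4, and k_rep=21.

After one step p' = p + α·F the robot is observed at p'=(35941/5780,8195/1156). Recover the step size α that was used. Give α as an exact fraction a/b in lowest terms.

F_att = 3/4·(g−p) = 3/4·(-12,-6) = (-9.0000,-4.5000)
o1: d²=34 ≤ ρ²=39; F_rep = 21·(5,-3)/34² = (0.0908,-0.0545)
o2: d²=416 > ρ²=39 → inactive
o3: d²=296 > ρ²=39 → inactive
o4: d²=104 > ρ²=39 → inactive
F = F_att + ΣF_rep = (-8.9092,-4.5545)
Δp = p'−p = (-1.7818,-0.9109); α = Δx/Fx = (-10299/5780) / (-10299/1156) = 1/5
check: Δy/Fy = (-1053/1156) / (-5265/1156) = 1/5 ✓

α = 1/5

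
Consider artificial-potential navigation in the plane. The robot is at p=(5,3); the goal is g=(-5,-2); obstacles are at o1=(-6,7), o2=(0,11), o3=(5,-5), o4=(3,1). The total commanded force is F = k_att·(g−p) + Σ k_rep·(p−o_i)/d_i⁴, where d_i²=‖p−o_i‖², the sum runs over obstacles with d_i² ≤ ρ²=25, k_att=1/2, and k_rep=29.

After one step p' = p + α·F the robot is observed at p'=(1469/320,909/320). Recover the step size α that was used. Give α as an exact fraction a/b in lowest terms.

α = 1/10

F_att = 1/2·(g−p) = 1/2·(-10,-5) = (-5.0000,-2.5000)
o1: d²=137 > ρ²=25 → inactive
o2: d²=89 > ρ²=25 → inactive
o3: d²=64 > ρ²=25 → inactive
o4: d²=8 ≤ ρ²=25; F_rep = 29·(2,2)/8² = (0.9062,0.9062)
F = F_att + ΣF_rep = (-4.0938,-1.5938)
Δp = p'−p = (-0.4094,-0.1594); α = Δx/Fx = (-131/320) / (-131/32) = 1/10
check: Δy/Fy = (-51/320) / (-51/32) = 1/10 ✓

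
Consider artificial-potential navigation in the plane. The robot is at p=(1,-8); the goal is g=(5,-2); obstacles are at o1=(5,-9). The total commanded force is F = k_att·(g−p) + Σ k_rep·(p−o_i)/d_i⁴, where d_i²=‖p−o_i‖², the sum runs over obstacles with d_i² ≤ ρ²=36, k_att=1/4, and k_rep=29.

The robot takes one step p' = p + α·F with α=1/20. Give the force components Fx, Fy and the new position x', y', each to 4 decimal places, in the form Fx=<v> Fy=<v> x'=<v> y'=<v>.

F_att = 1/4·(g−p) = 1/4·(4,6) = (1.0000,1.5000)
o1: d²=17 ≤ ρ²=36; F_rep = 29·(-4,1)/17² = (-0.4014,0.1003)
F = F_att + ΣF_rep = (0.5986,1.6003)
p' = p + 1/20·F = (1.0299,-7.9200)

Fx=0.5986 Fy=1.6003 x'=1.0299 y'=-7.9200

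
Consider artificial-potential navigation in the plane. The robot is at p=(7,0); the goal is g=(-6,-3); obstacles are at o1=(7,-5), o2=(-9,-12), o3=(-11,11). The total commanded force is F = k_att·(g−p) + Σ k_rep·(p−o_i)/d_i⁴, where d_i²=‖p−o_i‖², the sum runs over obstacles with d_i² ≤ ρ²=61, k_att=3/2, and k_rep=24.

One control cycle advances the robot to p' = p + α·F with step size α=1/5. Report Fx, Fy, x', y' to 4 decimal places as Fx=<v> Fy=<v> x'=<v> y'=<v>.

Fx=-19.5000 Fy=-4.3080 x'=3.1000 y'=-0.8616

F_att = 3/2·(g−p) = 3/2·(-13,-3) = (-19.5000,-4.5000)
o1: d²=25 ≤ ρ²=61; F_rep = 24·(0,5)/25² = (0.0000,0.1920)
o2: d²=400 > ρ²=61 → inactive
o3: d²=445 > ρ²=61 → inactive
F = F_att + ΣF_rep = (-19.5000,-4.3080)
p' = p + 1/5·F = (3.1000,-0.8616)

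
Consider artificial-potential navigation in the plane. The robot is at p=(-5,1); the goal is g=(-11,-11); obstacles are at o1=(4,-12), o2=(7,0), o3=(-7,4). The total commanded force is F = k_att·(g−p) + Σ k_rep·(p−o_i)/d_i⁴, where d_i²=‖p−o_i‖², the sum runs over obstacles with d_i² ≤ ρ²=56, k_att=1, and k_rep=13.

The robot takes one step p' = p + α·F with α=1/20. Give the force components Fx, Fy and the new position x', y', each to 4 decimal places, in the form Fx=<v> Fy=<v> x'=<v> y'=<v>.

Fx=-5.8462 Fy=-12.2308 x'=-5.2923 y'=0.3885

F_att = 1·(g−p) = 1·(-6,-12) = (-6.0000,-12.0000)
o1: d²=250 > ρ²=56 → inactive
o2: d²=145 > ρ²=56 → inactive
o3: d²=13 ≤ ρ²=56; F_rep = 13·(2,-3)/13² = (0.1538,-0.2308)
F = F_att + ΣF_rep = (-5.8462,-12.2308)
p' = p + 1/20·F = (-5.2923,0.3885)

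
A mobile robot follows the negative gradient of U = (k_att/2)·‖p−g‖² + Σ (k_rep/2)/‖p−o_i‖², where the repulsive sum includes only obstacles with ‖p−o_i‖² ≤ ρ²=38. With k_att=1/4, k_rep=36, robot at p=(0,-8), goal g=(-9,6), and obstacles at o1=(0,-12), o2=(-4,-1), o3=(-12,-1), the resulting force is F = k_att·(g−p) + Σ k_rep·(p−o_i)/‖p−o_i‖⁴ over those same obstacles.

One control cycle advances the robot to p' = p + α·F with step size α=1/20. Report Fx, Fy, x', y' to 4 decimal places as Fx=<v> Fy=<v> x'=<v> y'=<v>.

F_att = 1/4·(g−p) = 1/4·(-9,14) = (-2.2500,3.5000)
o1: d²=16 ≤ ρ²=38; F_rep = 36·(0,4)/16² = (0.0000,0.5625)
o2: d²=65 > ρ²=38 → inactive
o3: d²=193 > ρ²=38 → inactive
F = F_att + ΣF_rep = (-2.2500,4.0625)
p' = p + 1/20·F = (-0.1125,-7.7969)

Fx=-2.2500 Fy=4.0625 x'=-0.1125 y'=-7.7969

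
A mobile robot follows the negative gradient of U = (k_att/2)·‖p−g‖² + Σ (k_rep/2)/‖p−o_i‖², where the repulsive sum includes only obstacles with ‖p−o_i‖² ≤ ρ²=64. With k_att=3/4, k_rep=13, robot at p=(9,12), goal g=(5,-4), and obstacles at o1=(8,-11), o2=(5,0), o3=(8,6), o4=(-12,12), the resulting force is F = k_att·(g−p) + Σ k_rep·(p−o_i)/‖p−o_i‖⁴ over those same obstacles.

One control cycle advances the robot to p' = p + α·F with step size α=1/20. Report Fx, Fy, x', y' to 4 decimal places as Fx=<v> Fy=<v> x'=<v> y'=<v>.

F_att = 3/4·(g−p) = 3/4·(-4,-16) = (-3.0000,-12.0000)
o1: d²=530 > ρ²=64 → inactive
o2: d²=160 > ρ²=64 → inactive
o3: d²=37 ≤ ρ²=64; F_rep = 13·(1,6)/37² = (0.0095,0.0570)
o4: d²=441 > ρ²=64 → inactive
F = F_att + ΣF_rep = (-2.9905,-11.9430)
p' = p + 1/20·F = (8.8505,11.4028)

Fx=-2.9905 Fy=-11.9430 x'=8.8505 y'=11.4028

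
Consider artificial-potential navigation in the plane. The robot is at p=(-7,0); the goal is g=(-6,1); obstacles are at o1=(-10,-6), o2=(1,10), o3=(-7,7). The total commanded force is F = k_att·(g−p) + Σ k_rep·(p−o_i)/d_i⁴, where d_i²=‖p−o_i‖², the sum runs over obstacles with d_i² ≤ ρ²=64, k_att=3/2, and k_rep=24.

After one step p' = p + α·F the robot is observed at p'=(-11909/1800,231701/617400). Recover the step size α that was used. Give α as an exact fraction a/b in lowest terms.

F_att = 3/2·(g−p) = 3/2·(1,1) = (1.5000,1.5000)
o1: d²=45 ≤ ρ²=64; F_rep = 24·(3,6)/45² = (0.0356,0.0711)
o2: d²=164 > ρ²=64 → inactive
o3: d²=49 ≤ ρ²=64; F_rep = 24·(0,-7)/49² = (0.0000,-0.0700)
F = F_att + ΣF_rep = (1.5356,1.5011)
Δp = p'−p = (0.3839,0.3753); α = Δx/Fx = (691/1800) / (691/450) = 1/4
check: Δy/Fy = (231701/617400) / (231701/154350) = 1/4 ✓

α = 1/4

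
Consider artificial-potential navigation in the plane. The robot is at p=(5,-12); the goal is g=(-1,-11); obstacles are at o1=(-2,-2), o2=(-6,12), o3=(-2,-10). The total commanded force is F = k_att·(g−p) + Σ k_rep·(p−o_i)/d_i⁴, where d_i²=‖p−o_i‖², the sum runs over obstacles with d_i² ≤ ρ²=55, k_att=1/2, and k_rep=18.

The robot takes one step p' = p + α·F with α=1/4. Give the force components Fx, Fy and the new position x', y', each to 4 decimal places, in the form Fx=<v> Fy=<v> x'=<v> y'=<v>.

Fx=-2.9551 Fy=0.4872 x'=4.2612 y'=-11.8782

F_att = 1/2·(g−p) = 1/2·(-6,1) = (-3.0000,0.5000)
o1: d²=149 > ρ²=55 → inactive
o2: d²=697 > ρ²=55 → inactive
o3: d²=53 ≤ ρ²=55; F_rep = 18·(7,-2)/53² = (0.0449,-0.0128)
F = F_att + ΣF_rep = (-2.9551,0.4872)
p' = p + 1/4·F = (4.2612,-11.8782)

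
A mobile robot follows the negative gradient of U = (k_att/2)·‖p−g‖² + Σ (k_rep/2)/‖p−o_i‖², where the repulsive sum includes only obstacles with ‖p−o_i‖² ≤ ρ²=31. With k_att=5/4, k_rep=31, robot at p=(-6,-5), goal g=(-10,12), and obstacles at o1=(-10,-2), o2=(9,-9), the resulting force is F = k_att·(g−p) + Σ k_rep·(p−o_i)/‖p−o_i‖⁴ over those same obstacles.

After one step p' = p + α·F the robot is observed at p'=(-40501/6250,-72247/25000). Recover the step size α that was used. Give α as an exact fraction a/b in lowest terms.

F_att = 5/4·(g−p) = 5/4·(-4,17) = (-5.0000,21.2500)
o1: d²=25 ≤ ρ²=31; F_rep = 31·(4,-3)/25² = (0.1984,-0.1488)
o2: d²=241 > ρ²=31 → inactive
F = F_att + ΣF_rep = (-4.8016,21.1012)
Δp = p'−p = (-0.4802,2.1101); α = Δx/Fx = (-3001/6250) / (-3001/625) = 1/10
check: Δy/Fy = (52753/25000) / (52753/2500) = 1/10 ✓

α = 1/10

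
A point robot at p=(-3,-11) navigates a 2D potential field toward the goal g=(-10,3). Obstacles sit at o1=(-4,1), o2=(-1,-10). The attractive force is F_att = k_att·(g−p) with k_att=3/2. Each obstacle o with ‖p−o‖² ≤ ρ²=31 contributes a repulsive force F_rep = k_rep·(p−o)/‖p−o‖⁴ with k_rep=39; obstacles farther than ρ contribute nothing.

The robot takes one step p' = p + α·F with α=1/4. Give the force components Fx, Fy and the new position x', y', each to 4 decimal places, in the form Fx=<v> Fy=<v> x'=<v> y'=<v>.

Fx=-13.6200 Fy=19.4400 x'=-6.4050 y'=-6.1400

F_att = 3/2·(g−p) = 3/2·(-7,14) = (-10.5000,21.0000)
o1: d²=145 > ρ²=31 → inactive
o2: d²=5 ≤ ρ²=31; F_rep = 39·(-2,-1)/5² = (-3.1200,-1.5600)
F = F_att + ΣF_rep = (-13.6200,19.4400)
p' = p + 1/4·F = (-6.4050,-6.1400)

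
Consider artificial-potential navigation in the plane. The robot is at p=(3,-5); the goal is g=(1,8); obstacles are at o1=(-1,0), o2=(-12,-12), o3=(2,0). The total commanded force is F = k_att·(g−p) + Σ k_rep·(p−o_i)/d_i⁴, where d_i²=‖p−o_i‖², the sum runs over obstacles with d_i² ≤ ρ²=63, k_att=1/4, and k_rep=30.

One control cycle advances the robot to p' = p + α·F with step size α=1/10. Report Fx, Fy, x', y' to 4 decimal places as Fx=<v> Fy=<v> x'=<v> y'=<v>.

F_att = 1/4·(g−p) = 1/4·(-2,13) = (-0.5000,3.2500)
o1: d²=41 ≤ ρ²=63; F_rep = 30·(4,-5)/41² = (0.0714,-0.0892)
o2: d²=274 > ρ²=63 → inactive
o3: d²=26 ≤ ρ²=63; F_rep = 30·(1,-5)/26² = (0.0444,-0.2219)
F = F_att + ΣF_rep = (-0.3842,2.9389)
p' = p + 1/10·F = (2.9616,-4.7061)

Fx=-0.3842 Fy=2.9389 x'=2.9616 y'=-4.7061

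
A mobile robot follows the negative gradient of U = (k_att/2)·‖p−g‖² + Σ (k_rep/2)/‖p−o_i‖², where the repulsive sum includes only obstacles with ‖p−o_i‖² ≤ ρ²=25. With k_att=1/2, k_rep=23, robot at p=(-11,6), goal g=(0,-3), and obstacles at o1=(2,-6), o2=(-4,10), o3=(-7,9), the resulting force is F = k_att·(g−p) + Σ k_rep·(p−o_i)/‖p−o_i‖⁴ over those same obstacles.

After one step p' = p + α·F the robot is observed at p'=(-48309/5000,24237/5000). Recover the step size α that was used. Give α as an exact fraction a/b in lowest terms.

F_att = 1/2·(g−p) = 1/2·(11,-9) = (5.5000,-4.5000)
o1: d²=313 > ρ²=25 → inactive
o2: d²=65 > ρ²=25 → inactive
o3: d²=25 ≤ ρ²=25; F_rep = 23·(-4,-3)/25² = (-0.1472,-0.1104)
F = F_att + ΣF_rep = (5.3528,-4.6104)
Δp = p'−p = (1.3382,-1.1526); α = Δx/Fx = (6691/5000) / (6691/1250) = 1/4
check: Δy/Fy = (-5763/5000) / (-5763/1250) = 1/4 ✓

α = 1/4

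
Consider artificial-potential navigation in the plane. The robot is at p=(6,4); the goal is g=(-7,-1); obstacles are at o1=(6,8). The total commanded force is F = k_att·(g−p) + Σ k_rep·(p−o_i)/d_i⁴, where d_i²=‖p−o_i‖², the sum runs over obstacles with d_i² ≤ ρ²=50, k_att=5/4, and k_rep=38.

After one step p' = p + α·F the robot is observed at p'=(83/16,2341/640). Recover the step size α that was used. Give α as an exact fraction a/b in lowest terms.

F_att = 5/4·(g−p) = 5/4·(-13,-5) = (-16.2500,-6.2500)
o1: d²=16 ≤ ρ²=50; F_rep = 38·(0,-4)/16² = (0.0000,-0.5938)
F = F_att + ΣF_rep = (-16.2500,-6.8438)
Δp = p'−p = (-0.8125,-0.3422); α = Δx/Fx = (-13/16) / (-65/4) = 1/20
check: Δy/Fy = (-219/640) / (-219/32) = 1/20 ✓

α = 1/20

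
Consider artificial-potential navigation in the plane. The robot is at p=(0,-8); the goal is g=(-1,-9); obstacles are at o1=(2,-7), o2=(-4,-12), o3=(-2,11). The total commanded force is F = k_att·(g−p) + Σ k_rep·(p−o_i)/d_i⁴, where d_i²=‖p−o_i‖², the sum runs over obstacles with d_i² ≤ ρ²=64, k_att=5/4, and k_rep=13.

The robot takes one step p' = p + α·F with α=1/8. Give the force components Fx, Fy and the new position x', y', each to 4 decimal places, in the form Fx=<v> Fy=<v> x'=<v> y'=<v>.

F_att = 5/4·(g−p) = 5/4·(-1,-1) = (-1.2500,-1.2500)
o1: d²=5 ≤ ρ²=64; F_rep = 13·(-2,-1)/5² = (-1.0400,-0.5200)
o2: d²=32 ≤ ρ²=64; F_rep = 13·(4,4)/32² = (0.0508,0.0508)
o3: d²=365 > ρ²=64 → inactive
F = F_att + ΣF_rep = (-2.2392,-1.7192)
p' = p + 1/8·F = (-0.2799,-8.2149)

Fx=-2.2392 Fy=-1.7192 x'=-0.2799 y'=-8.2149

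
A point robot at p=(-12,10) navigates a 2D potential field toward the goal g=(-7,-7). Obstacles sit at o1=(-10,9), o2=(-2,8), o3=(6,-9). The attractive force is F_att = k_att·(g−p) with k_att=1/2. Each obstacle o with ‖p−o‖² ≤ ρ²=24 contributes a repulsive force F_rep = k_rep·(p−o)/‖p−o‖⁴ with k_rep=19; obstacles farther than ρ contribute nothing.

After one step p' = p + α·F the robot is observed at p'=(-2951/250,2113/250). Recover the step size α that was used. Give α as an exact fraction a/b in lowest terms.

F_att = 1/2·(g−p) = 1/2·(5,-17) = (2.5000,-8.5000)
o1: d²=5 ≤ ρ²=24; F_rep = 19·(-2,1)/5² = (-1.5200,0.7600)
o2: d²=104 > ρ²=24 → inactive
o3: d²=685 > ρ²=24 → inactive
F = F_att + ΣF_rep = (0.9800,-7.7400)
Δp = p'−p = (0.1960,-1.5480); α = Δx/Fx = (49/250) / (49/50) = 1/5
check: Δy/Fy = (-387/250) / (-387/50) = 1/5 ✓

α = 1/5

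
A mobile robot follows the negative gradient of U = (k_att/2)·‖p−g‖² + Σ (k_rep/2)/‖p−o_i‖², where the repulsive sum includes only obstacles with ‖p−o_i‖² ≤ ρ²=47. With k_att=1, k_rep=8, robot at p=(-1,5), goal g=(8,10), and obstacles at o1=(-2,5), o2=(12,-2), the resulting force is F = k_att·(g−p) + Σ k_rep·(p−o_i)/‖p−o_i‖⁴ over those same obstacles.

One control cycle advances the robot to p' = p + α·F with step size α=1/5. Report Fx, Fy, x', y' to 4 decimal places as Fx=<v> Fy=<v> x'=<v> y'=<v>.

F_att = 1·(g−p) = 1·(9,5) = (9.0000,5.0000)
o1: d²=1 ≤ ρ²=47; F_rep = 8·(1,0)/1² = (8.0000,0.0000)
o2: d²=218 > ρ²=47 → inactive
F = F_att + ΣF_rep = (17.0000,5.0000)
p' = p + 1/5·F = (2.4000,6.0000)

Fx=17.0000 Fy=5.0000 x'=2.4000 y'=6.0000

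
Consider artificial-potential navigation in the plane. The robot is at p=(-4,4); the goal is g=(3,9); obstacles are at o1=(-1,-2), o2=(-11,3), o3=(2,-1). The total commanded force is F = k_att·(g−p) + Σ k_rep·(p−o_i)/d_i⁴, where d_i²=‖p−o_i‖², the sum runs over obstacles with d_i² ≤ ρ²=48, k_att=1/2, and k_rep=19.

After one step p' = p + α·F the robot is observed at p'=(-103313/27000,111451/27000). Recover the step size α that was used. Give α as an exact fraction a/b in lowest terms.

α = 1/20

F_att = 1/2·(g−p) = 1/2·(7,5) = (3.5000,2.5000)
o1: d²=45 ≤ ρ²=48; F_rep = 19·(-3,6)/45² = (-0.0281,0.0563)
o2: d²=50 > ρ²=48 → inactive
o3: d²=61 > ρ²=48 → inactive
F = F_att + ΣF_rep = (3.4719,2.5563)
Δp = p'−p = (0.1736,0.1278); α = Δx/Fx = (4687/27000) / (4687/1350) = 1/20
check: Δy/Fy = (3451/27000) / (3451/1350) = 1/20 ✓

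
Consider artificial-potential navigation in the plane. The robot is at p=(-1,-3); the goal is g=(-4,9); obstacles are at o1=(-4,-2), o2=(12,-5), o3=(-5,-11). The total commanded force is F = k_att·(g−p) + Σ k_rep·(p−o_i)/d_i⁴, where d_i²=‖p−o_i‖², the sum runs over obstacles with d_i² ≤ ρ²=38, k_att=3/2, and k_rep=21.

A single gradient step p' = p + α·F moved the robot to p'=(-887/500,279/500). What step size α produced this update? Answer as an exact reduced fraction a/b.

F_att = 3/2·(g−p) = 3/2·(-3,12) = (-4.5000,18.0000)
o1: d²=10 ≤ ρ²=38; F_rep = 21·(3,-1)/10² = (0.6300,-0.2100)
o2: d²=173 > ρ²=38 → inactive
o3: d²=80 > ρ²=38 → inactive
F = F_att + ΣF_rep = (-3.8700,17.7900)
Δp = p'−p = (-0.7740,3.5580); α = Δx/Fx = (-387/500) / (-387/100) = 1/5
check: Δy/Fy = (1779/500) / (1779/100) = 1/5 ✓

α = 1/5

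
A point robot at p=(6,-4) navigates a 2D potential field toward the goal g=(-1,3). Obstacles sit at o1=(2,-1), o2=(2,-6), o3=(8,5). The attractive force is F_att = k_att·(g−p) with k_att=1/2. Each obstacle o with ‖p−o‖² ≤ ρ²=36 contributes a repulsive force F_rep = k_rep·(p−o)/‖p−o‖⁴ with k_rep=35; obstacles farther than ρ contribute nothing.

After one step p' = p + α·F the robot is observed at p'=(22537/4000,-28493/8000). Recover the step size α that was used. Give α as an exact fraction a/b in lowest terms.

α = 1/8

F_att = 1/2·(g−p) = 1/2·(-7,7) = (-3.5000,3.5000)
o1: d²=25 ≤ ρ²=36; F_rep = 35·(4,-3)/25² = (0.2240,-0.1680)
o2: d²=20 ≤ ρ²=36; F_rep = 35·(4,2)/20² = (0.3500,0.1750)
o3: d²=85 > ρ²=36 → inactive
F = F_att + ΣF_rep = (-2.9260,3.5070)
Δp = p'−p = (-0.3658,0.4384); α = Δx/Fx = (-1463/4000) / (-1463/500) = 1/8
check: Δy/Fy = (3507/8000) / (3507/1000) = 1/8 ✓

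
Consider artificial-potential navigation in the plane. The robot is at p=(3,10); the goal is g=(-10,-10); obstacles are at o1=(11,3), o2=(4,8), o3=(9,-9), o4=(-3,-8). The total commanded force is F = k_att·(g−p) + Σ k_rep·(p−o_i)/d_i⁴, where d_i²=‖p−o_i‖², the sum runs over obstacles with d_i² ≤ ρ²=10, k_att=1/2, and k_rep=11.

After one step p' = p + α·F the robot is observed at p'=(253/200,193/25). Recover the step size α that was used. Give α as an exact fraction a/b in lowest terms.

α = 1/4

F_att = 1/2·(g−p) = 1/2·(-13,-20) = (-6.5000,-10.0000)
o1: d²=113 > ρ²=10 → inactive
o2: d²=5 ≤ ρ²=10; F_rep = 11·(-1,2)/5² = (-0.4400,0.8800)
o3: d²=397 > ρ²=10 → inactive
o4: d²=360 > ρ²=10 → inactive
F = F_att + ΣF_rep = (-6.9400,-9.1200)
Δp = p'−p = (-1.7350,-2.2800); α = Δx/Fx = (-347/200) / (-347/50) = 1/4
check: Δy/Fy = (-57/25) / (-228/25) = 1/4 ✓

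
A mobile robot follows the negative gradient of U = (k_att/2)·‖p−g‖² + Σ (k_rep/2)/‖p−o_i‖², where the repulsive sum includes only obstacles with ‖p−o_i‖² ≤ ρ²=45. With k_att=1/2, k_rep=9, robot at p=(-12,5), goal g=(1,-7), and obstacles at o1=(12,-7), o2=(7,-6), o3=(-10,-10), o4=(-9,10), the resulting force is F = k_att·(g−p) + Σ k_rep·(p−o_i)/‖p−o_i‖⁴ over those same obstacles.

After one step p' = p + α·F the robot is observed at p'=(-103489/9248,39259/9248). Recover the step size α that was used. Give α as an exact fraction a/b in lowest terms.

α = 1/8

F_att = 1/2·(g−p) = 1/2·(13,-12) = (6.5000,-6.0000)
o1: d²=720 > ρ²=45 → inactive
o2: d²=482 > ρ²=45 → inactive
o3: d²=229 > ρ²=45 → inactive
o4: d²=34 ≤ ρ²=45; F_rep = 9·(-3,-5)/34² = (-0.0234,-0.0389)
F = F_att + ΣF_rep = (6.4766,-6.0389)
Δp = p'−p = (0.8096,-0.7549); α = Δx/Fx = (7487/9248) / (7487/1156) = 1/8
check: Δy/Fy = (-6981/9248) / (-6981/1156) = 1/8 ✓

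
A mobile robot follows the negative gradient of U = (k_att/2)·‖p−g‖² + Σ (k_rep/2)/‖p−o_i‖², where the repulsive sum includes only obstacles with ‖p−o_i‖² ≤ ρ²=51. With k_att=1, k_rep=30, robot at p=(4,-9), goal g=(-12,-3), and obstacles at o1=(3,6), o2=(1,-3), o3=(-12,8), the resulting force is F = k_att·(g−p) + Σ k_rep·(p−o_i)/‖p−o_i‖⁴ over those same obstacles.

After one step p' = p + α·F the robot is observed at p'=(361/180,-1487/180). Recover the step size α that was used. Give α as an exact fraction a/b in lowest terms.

α = 1/8

F_att = 1·(g−p) = 1·(-16,6) = (-16.0000,6.0000)
o1: d²=226 > ρ²=51 → inactive
o2: d²=45 ≤ ρ²=51; F_rep = 30·(3,-6)/45² = (0.0444,-0.0889)
o3: d²=545 > ρ²=51 → inactive
F = F_att + ΣF_rep = (-15.9556,5.9111)
Δp = p'−p = (-1.9944,0.7389); α = Δx/Fx = (-359/180) / (-718/45) = 1/8
check: Δy/Fy = (133/180) / (266/45) = 1/8 ✓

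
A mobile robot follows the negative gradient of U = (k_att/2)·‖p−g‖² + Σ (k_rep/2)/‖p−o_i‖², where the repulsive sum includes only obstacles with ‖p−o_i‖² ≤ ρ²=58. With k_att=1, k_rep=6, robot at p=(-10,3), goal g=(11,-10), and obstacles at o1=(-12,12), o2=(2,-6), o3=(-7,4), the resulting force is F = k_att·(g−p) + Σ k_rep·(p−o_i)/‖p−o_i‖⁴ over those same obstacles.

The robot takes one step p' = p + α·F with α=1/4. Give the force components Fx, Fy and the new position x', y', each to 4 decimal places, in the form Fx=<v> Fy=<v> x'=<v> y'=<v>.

Fx=20.8200 Fy=-13.0600 x'=-4.7950 y'=-0.2650

F_att = 1·(g−p) = 1·(21,-13) = (21.0000,-13.0000)
o1: d²=85 > ρ²=58 → inactive
o2: d²=225 > ρ²=58 → inactive
o3: d²=10 ≤ ρ²=58; F_rep = 6·(-3,-1)/10² = (-0.1800,-0.0600)
F = F_att + ΣF_rep = (20.8200,-13.0600)
p' = p + 1/4·F = (-4.7950,-0.2650)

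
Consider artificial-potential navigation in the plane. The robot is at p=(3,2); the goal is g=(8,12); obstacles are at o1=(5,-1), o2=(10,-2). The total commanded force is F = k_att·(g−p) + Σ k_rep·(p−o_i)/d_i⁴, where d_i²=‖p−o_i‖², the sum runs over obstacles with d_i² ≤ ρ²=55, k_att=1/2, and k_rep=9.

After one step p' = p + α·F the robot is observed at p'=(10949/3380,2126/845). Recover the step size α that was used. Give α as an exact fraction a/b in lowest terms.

F_att = 1/2·(g−p) = 1/2·(5,10) = (2.5000,5.0000)
o1: d²=13 ≤ ρ²=55; F_rep = 9·(-2,3)/13² = (-0.1065,0.1598)
o2: d²=65 > ρ²=55 → inactive
F = F_att + ΣF_rep = (2.3935,5.1598)
Δp = p'−p = (0.2393,0.5160); α = Δx/Fx = (809/3380) / (809/338) = 1/10
check: Δy/Fy = (436/845) / (872/169) = 1/10 ✓

α = 1/10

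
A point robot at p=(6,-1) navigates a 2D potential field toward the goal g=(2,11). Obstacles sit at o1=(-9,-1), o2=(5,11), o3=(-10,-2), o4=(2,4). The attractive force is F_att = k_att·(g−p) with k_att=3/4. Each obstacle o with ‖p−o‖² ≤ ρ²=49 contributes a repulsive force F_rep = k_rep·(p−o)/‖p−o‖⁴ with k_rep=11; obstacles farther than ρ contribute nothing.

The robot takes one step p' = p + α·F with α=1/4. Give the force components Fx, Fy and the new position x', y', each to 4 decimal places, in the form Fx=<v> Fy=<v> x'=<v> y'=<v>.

F_att = 3/4·(g−p) = 3/4·(-4,12) = (-3.0000,9.0000)
o1: d²=225 > ρ²=49 → inactive
o2: d²=145 > ρ²=49 → inactive
o3: d²=257 > ρ²=49 → inactive
o4: d²=41 ≤ ρ²=49; F_rep = 11·(4,-5)/41² = (0.0262,-0.0327)
F = F_att + ΣF_rep = (-2.9738,8.9673)
p' = p + 1/4·F = (5.2565,1.2418)

Fx=-2.9738 Fy=8.9673 x'=5.2565 y'=1.2418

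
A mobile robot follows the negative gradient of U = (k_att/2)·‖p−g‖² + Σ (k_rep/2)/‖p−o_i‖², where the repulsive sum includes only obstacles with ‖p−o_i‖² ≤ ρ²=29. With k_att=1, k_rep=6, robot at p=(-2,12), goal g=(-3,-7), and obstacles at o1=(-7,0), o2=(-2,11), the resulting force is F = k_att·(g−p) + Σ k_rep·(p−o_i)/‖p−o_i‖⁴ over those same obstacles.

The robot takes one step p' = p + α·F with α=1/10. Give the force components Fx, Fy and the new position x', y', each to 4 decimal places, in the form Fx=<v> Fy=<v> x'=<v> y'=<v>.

F_att = 1·(g−p) = 1·(-1,-19) = (-1.0000,-19.0000)
o1: d²=169 > ρ²=29 → inactive
o2: d²=1 ≤ ρ²=29; F_rep = 6·(0,1)/1² = (0.0000,6.0000)
F = F_att + ΣF_rep = (-1.0000,-13.0000)
p' = p + 1/10·F = (-2.1000,10.7000)

Fx=-1.0000 Fy=-13.0000 x'=-2.1000 y'=10.7000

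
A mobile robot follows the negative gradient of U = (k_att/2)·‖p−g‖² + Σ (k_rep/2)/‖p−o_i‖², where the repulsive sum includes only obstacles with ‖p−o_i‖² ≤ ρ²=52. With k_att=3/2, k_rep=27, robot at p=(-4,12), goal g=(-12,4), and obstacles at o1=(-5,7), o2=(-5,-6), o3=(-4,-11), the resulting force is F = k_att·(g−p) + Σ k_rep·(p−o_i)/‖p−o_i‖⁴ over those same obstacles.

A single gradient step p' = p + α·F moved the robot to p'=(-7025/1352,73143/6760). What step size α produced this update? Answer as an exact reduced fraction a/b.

F_att = 3/2·(g−p) = 3/2·(-8,-8) = (-12.0000,-12.0000)
o1: d²=26 ≤ ρ²=52; F_rep = 27·(1,5)/26² = (0.0399,0.1997)
o2: d²=325 > ρ²=52 → inactive
o3: d²=529 > ρ²=52 → inactive
F = F_att + ΣF_rep = (-11.9601,-11.8003)
Δp = p'−p = (-1.1960,-1.1800); α = Δx/Fx = (-1617/1352) / (-8085/676) = 1/10
check: Δy/Fy = (-7977/6760) / (-7977/676) = 1/10 ✓

α = 1/10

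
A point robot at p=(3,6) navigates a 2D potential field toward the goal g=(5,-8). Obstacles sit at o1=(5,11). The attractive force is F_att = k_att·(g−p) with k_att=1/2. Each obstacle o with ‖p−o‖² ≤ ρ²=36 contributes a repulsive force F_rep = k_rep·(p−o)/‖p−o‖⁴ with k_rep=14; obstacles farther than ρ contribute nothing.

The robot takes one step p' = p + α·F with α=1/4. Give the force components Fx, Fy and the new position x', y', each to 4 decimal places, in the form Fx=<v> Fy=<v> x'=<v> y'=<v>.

Fx=0.9667 Fy=-7.0832 x'=3.2417 y'=4.2292

F_att = 1/2·(g−p) = 1/2·(2,-14) = (1.0000,-7.0000)
o1: d²=29 ≤ ρ²=36; F_rep = 14·(-2,-5)/29² = (-0.0333,-0.0832)
F = F_att + ΣF_rep = (0.9667,-7.0832)
p' = p + 1/4·F = (3.2417,4.2292)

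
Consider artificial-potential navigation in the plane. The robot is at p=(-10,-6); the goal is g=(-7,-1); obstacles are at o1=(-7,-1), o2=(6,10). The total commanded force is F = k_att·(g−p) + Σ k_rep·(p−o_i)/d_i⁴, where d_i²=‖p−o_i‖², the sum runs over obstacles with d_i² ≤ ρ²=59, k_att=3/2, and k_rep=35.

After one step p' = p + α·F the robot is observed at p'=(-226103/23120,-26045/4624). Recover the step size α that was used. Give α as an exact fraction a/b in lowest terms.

F_att = 3/2·(g−p) = 3/2·(3,5) = (4.5000,7.5000)
o1: d²=34 ≤ ρ²=59; F_rep = 35·(-3,-5)/34² = (-0.0908,-0.1514)
o2: d²=512 > ρ²=59 → inactive
F = F_att + ΣF_rep = (4.4092,7.3486)
Δp = p'−p = (0.2205,0.3674); α = Δx/Fx = (5097/23120) / (5097/1156) = 1/20
check: Δy/Fy = (1699/4624) / (8495/1156) = 1/20 ✓

α = 1/20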